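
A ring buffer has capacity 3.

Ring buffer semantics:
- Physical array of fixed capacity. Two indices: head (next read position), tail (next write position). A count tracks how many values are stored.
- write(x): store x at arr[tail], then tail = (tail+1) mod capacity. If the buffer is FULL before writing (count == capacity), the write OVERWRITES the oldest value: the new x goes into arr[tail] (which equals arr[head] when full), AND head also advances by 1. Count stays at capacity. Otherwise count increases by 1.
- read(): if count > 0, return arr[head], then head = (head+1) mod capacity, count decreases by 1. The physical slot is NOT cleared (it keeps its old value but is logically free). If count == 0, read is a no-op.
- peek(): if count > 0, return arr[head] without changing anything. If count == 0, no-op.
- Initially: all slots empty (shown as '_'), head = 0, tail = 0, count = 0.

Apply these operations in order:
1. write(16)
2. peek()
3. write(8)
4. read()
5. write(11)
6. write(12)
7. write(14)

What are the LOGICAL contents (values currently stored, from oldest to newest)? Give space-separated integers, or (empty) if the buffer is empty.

Answer: 11 12 14

Derivation:
After op 1 (write(16)): arr=[16 _ _] head=0 tail=1 count=1
After op 2 (peek()): arr=[16 _ _] head=0 tail=1 count=1
After op 3 (write(8)): arr=[16 8 _] head=0 tail=2 count=2
After op 4 (read()): arr=[16 8 _] head=1 tail=2 count=1
After op 5 (write(11)): arr=[16 8 11] head=1 tail=0 count=2
After op 6 (write(12)): arr=[12 8 11] head=1 tail=1 count=3
After op 7 (write(14)): arr=[12 14 11] head=2 tail=2 count=3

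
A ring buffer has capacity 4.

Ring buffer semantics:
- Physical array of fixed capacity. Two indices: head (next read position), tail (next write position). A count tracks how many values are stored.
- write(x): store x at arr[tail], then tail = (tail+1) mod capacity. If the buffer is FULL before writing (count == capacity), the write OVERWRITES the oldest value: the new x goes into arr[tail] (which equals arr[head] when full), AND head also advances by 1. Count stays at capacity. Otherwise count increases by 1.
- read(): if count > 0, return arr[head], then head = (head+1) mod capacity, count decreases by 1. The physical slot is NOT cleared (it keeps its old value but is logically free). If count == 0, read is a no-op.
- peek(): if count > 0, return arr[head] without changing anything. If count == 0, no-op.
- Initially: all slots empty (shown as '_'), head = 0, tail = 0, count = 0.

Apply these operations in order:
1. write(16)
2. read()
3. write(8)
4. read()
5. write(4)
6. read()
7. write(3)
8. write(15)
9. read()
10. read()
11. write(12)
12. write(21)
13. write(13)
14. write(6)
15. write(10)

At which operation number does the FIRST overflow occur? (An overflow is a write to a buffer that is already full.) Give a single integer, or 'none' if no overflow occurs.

Answer: 15

Derivation:
After op 1 (write(16)): arr=[16 _ _ _] head=0 tail=1 count=1
After op 2 (read()): arr=[16 _ _ _] head=1 tail=1 count=0
After op 3 (write(8)): arr=[16 8 _ _] head=1 tail=2 count=1
After op 4 (read()): arr=[16 8 _ _] head=2 tail=2 count=0
After op 5 (write(4)): arr=[16 8 4 _] head=2 tail=3 count=1
After op 6 (read()): arr=[16 8 4 _] head=3 tail=3 count=0
After op 7 (write(3)): arr=[16 8 4 3] head=3 tail=0 count=1
After op 8 (write(15)): arr=[15 8 4 3] head=3 tail=1 count=2
After op 9 (read()): arr=[15 8 4 3] head=0 tail=1 count=1
After op 10 (read()): arr=[15 8 4 3] head=1 tail=1 count=0
After op 11 (write(12)): arr=[15 12 4 3] head=1 tail=2 count=1
After op 12 (write(21)): arr=[15 12 21 3] head=1 tail=3 count=2
After op 13 (write(13)): arr=[15 12 21 13] head=1 tail=0 count=3
After op 14 (write(6)): arr=[6 12 21 13] head=1 tail=1 count=4
After op 15 (write(10)): arr=[6 10 21 13] head=2 tail=2 count=4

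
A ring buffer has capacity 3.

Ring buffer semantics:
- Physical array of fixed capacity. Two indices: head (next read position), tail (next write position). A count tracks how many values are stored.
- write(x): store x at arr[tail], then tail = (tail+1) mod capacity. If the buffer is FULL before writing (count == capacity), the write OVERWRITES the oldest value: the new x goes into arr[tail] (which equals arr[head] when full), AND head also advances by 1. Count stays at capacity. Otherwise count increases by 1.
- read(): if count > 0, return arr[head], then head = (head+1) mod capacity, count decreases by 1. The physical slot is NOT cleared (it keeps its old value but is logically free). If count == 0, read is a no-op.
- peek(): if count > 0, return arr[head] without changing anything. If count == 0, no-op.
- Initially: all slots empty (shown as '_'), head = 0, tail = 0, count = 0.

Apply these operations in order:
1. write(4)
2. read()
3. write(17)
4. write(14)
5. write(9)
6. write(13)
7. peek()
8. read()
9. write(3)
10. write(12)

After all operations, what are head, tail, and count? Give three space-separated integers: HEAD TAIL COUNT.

After op 1 (write(4)): arr=[4 _ _] head=0 tail=1 count=1
After op 2 (read()): arr=[4 _ _] head=1 tail=1 count=0
After op 3 (write(17)): arr=[4 17 _] head=1 tail=2 count=1
After op 4 (write(14)): arr=[4 17 14] head=1 tail=0 count=2
After op 5 (write(9)): arr=[9 17 14] head=1 tail=1 count=3
After op 6 (write(13)): arr=[9 13 14] head=2 tail=2 count=3
After op 7 (peek()): arr=[9 13 14] head=2 tail=2 count=3
After op 8 (read()): arr=[9 13 14] head=0 tail=2 count=2
After op 9 (write(3)): arr=[9 13 3] head=0 tail=0 count=3
After op 10 (write(12)): arr=[12 13 3] head=1 tail=1 count=3

Answer: 1 1 3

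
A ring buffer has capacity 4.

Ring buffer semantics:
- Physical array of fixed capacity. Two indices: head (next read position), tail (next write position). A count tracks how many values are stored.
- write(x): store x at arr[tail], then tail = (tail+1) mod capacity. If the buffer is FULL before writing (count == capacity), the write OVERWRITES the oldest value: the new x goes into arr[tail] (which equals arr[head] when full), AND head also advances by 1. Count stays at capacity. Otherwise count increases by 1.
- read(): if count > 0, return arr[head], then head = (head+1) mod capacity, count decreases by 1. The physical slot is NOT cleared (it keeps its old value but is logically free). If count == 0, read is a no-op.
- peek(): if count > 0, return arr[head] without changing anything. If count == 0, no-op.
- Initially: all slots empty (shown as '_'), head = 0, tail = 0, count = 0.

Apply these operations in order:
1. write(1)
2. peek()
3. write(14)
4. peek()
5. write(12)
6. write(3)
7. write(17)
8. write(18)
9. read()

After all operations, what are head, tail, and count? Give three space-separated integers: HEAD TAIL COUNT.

After op 1 (write(1)): arr=[1 _ _ _] head=0 tail=1 count=1
After op 2 (peek()): arr=[1 _ _ _] head=0 tail=1 count=1
After op 3 (write(14)): arr=[1 14 _ _] head=0 tail=2 count=2
After op 4 (peek()): arr=[1 14 _ _] head=0 tail=2 count=2
After op 5 (write(12)): arr=[1 14 12 _] head=0 tail=3 count=3
After op 6 (write(3)): arr=[1 14 12 3] head=0 tail=0 count=4
After op 7 (write(17)): arr=[17 14 12 3] head=1 tail=1 count=4
After op 8 (write(18)): arr=[17 18 12 3] head=2 tail=2 count=4
After op 9 (read()): arr=[17 18 12 3] head=3 tail=2 count=3

Answer: 3 2 3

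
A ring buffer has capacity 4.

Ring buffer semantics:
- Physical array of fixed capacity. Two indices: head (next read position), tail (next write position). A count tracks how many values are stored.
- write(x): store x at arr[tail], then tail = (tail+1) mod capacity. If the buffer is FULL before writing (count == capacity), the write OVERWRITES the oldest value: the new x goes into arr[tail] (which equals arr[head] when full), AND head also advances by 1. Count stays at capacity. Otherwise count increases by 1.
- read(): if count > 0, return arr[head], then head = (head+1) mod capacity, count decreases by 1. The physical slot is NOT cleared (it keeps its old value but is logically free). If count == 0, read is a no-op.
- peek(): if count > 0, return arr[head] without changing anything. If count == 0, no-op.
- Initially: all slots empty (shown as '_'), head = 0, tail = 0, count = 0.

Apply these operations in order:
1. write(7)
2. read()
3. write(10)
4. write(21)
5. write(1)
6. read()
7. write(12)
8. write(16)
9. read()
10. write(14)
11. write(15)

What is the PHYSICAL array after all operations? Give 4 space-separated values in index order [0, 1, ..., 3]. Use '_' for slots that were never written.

After op 1 (write(7)): arr=[7 _ _ _] head=0 tail=1 count=1
After op 2 (read()): arr=[7 _ _ _] head=1 tail=1 count=0
After op 3 (write(10)): arr=[7 10 _ _] head=1 tail=2 count=1
After op 4 (write(21)): arr=[7 10 21 _] head=1 tail=3 count=2
After op 5 (write(1)): arr=[7 10 21 1] head=1 tail=0 count=3
After op 6 (read()): arr=[7 10 21 1] head=2 tail=0 count=2
After op 7 (write(12)): arr=[12 10 21 1] head=2 tail=1 count=3
After op 8 (write(16)): arr=[12 16 21 1] head=2 tail=2 count=4
After op 9 (read()): arr=[12 16 21 1] head=3 tail=2 count=3
After op 10 (write(14)): arr=[12 16 14 1] head=3 tail=3 count=4
After op 11 (write(15)): arr=[12 16 14 15] head=0 tail=0 count=4

Answer: 12 16 14 15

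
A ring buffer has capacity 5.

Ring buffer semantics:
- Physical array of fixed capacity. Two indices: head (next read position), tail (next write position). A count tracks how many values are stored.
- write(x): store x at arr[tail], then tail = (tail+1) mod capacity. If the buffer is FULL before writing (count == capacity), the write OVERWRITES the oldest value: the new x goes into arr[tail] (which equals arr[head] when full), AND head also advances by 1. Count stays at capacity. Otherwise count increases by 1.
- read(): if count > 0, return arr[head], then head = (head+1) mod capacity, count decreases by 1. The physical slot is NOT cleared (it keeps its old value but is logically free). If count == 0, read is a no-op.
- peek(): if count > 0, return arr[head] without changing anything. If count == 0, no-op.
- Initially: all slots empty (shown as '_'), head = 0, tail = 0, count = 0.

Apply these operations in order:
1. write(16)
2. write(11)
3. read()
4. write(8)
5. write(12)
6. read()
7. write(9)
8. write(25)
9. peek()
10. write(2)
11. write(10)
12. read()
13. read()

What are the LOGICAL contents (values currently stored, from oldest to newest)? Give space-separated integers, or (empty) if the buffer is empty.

After op 1 (write(16)): arr=[16 _ _ _ _] head=0 tail=1 count=1
After op 2 (write(11)): arr=[16 11 _ _ _] head=0 tail=2 count=2
After op 3 (read()): arr=[16 11 _ _ _] head=1 tail=2 count=1
After op 4 (write(8)): arr=[16 11 8 _ _] head=1 tail=3 count=2
After op 5 (write(12)): arr=[16 11 8 12 _] head=1 tail=4 count=3
After op 6 (read()): arr=[16 11 8 12 _] head=2 tail=4 count=2
After op 7 (write(9)): arr=[16 11 8 12 9] head=2 tail=0 count=3
After op 8 (write(25)): arr=[25 11 8 12 9] head=2 tail=1 count=4
After op 9 (peek()): arr=[25 11 8 12 9] head=2 tail=1 count=4
After op 10 (write(2)): arr=[25 2 8 12 9] head=2 tail=2 count=5
After op 11 (write(10)): arr=[25 2 10 12 9] head=3 tail=3 count=5
After op 12 (read()): arr=[25 2 10 12 9] head=4 tail=3 count=4
After op 13 (read()): arr=[25 2 10 12 9] head=0 tail=3 count=3

Answer: 25 2 10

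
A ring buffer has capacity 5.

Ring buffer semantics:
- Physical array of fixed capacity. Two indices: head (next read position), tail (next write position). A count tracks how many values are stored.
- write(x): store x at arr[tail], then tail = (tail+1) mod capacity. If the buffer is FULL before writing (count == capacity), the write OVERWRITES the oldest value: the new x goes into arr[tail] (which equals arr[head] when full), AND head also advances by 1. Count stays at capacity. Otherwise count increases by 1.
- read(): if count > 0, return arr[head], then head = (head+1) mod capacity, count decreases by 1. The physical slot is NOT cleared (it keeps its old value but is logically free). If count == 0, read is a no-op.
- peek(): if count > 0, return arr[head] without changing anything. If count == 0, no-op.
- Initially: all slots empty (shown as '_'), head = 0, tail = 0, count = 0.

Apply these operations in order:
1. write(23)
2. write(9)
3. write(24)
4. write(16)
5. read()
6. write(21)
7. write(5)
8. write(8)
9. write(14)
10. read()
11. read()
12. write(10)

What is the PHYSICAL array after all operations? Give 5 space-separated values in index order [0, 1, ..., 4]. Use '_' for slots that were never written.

After op 1 (write(23)): arr=[23 _ _ _ _] head=0 tail=1 count=1
After op 2 (write(9)): arr=[23 9 _ _ _] head=0 tail=2 count=2
After op 3 (write(24)): arr=[23 9 24 _ _] head=0 tail=3 count=3
After op 4 (write(16)): arr=[23 9 24 16 _] head=0 tail=4 count=4
After op 5 (read()): arr=[23 9 24 16 _] head=1 tail=4 count=3
After op 6 (write(21)): arr=[23 9 24 16 21] head=1 tail=0 count=4
After op 7 (write(5)): arr=[5 9 24 16 21] head=1 tail=1 count=5
After op 8 (write(8)): arr=[5 8 24 16 21] head=2 tail=2 count=5
After op 9 (write(14)): arr=[5 8 14 16 21] head=3 tail=3 count=5
After op 10 (read()): arr=[5 8 14 16 21] head=4 tail=3 count=4
After op 11 (read()): arr=[5 8 14 16 21] head=0 tail=3 count=3
After op 12 (write(10)): arr=[5 8 14 10 21] head=0 tail=4 count=4

Answer: 5 8 14 10 21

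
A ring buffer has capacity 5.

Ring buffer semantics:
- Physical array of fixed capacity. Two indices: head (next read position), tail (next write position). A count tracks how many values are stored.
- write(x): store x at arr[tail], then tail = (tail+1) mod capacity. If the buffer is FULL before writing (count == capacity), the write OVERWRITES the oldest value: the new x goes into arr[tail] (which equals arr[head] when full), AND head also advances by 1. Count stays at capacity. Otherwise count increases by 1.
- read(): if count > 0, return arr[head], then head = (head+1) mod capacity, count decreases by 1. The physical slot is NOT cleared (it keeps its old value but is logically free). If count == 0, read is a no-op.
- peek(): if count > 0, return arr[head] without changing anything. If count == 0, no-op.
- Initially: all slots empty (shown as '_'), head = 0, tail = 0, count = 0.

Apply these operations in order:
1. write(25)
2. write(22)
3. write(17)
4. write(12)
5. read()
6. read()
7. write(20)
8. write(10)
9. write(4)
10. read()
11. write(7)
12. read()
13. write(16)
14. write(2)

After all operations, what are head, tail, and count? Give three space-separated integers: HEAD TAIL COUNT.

After op 1 (write(25)): arr=[25 _ _ _ _] head=0 tail=1 count=1
After op 2 (write(22)): arr=[25 22 _ _ _] head=0 tail=2 count=2
After op 3 (write(17)): arr=[25 22 17 _ _] head=0 tail=3 count=3
After op 4 (write(12)): arr=[25 22 17 12 _] head=0 tail=4 count=4
After op 5 (read()): arr=[25 22 17 12 _] head=1 tail=4 count=3
After op 6 (read()): arr=[25 22 17 12 _] head=2 tail=4 count=2
After op 7 (write(20)): arr=[25 22 17 12 20] head=2 tail=0 count=3
After op 8 (write(10)): arr=[10 22 17 12 20] head=2 tail=1 count=4
After op 9 (write(4)): arr=[10 4 17 12 20] head=2 tail=2 count=5
After op 10 (read()): arr=[10 4 17 12 20] head=3 tail=2 count=4
After op 11 (write(7)): arr=[10 4 7 12 20] head=3 tail=3 count=5
After op 12 (read()): arr=[10 4 7 12 20] head=4 tail=3 count=4
After op 13 (write(16)): arr=[10 4 7 16 20] head=4 tail=4 count=5
After op 14 (write(2)): arr=[10 4 7 16 2] head=0 tail=0 count=5

Answer: 0 0 5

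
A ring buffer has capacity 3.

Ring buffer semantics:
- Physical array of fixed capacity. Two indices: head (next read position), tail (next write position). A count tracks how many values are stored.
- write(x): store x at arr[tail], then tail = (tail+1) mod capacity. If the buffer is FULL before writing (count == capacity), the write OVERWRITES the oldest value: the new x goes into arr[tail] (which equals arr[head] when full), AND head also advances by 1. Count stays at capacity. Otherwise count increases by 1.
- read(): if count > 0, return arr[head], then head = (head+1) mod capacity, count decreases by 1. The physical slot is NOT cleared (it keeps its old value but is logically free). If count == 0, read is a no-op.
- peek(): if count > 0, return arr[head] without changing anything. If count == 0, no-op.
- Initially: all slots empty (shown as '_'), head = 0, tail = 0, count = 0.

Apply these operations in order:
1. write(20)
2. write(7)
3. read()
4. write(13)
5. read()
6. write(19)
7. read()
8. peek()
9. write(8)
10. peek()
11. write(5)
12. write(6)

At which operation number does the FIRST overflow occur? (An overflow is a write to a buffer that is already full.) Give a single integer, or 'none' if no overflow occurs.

After op 1 (write(20)): arr=[20 _ _] head=0 tail=1 count=1
After op 2 (write(7)): arr=[20 7 _] head=0 tail=2 count=2
After op 3 (read()): arr=[20 7 _] head=1 tail=2 count=1
After op 4 (write(13)): arr=[20 7 13] head=1 tail=0 count=2
After op 5 (read()): arr=[20 7 13] head=2 tail=0 count=1
After op 6 (write(19)): arr=[19 7 13] head=2 tail=1 count=2
After op 7 (read()): arr=[19 7 13] head=0 tail=1 count=1
After op 8 (peek()): arr=[19 7 13] head=0 tail=1 count=1
After op 9 (write(8)): arr=[19 8 13] head=0 tail=2 count=2
After op 10 (peek()): arr=[19 8 13] head=0 tail=2 count=2
After op 11 (write(5)): arr=[19 8 5] head=0 tail=0 count=3
After op 12 (write(6)): arr=[6 8 5] head=1 tail=1 count=3

Answer: 12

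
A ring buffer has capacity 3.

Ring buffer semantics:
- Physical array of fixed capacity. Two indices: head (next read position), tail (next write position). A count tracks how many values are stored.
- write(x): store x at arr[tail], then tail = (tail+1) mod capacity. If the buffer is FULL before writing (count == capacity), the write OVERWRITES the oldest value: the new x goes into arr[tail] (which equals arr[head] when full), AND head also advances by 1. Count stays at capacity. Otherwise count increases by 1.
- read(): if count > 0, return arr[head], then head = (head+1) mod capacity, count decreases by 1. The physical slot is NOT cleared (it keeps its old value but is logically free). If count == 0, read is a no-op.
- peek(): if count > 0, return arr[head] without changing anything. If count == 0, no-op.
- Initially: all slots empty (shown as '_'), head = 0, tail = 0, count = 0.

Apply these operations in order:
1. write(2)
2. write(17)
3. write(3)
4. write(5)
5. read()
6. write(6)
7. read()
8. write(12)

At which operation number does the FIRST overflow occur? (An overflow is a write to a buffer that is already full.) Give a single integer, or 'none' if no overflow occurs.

After op 1 (write(2)): arr=[2 _ _] head=0 tail=1 count=1
After op 2 (write(17)): arr=[2 17 _] head=0 tail=2 count=2
After op 3 (write(3)): arr=[2 17 3] head=0 tail=0 count=3
After op 4 (write(5)): arr=[5 17 3] head=1 tail=1 count=3
After op 5 (read()): arr=[5 17 3] head=2 tail=1 count=2
After op 6 (write(6)): arr=[5 6 3] head=2 tail=2 count=3
After op 7 (read()): arr=[5 6 3] head=0 tail=2 count=2
After op 8 (write(12)): arr=[5 6 12] head=0 tail=0 count=3

Answer: 4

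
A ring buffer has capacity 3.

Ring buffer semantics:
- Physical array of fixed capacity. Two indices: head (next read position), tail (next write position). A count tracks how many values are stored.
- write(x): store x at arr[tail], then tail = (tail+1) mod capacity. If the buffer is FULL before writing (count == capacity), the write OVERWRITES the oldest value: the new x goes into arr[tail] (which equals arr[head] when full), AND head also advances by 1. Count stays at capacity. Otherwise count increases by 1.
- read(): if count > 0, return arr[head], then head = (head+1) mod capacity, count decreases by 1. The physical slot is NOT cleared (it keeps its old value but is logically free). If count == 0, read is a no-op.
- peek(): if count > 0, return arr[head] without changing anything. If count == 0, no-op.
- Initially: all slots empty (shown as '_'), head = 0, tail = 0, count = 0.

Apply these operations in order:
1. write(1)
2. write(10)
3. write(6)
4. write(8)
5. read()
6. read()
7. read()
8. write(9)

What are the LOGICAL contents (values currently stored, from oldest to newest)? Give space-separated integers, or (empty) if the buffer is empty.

After op 1 (write(1)): arr=[1 _ _] head=0 tail=1 count=1
After op 2 (write(10)): arr=[1 10 _] head=0 tail=2 count=2
After op 3 (write(6)): arr=[1 10 6] head=0 tail=0 count=3
After op 4 (write(8)): arr=[8 10 6] head=1 tail=1 count=3
After op 5 (read()): arr=[8 10 6] head=2 tail=1 count=2
After op 6 (read()): arr=[8 10 6] head=0 tail=1 count=1
After op 7 (read()): arr=[8 10 6] head=1 tail=1 count=0
After op 8 (write(9)): arr=[8 9 6] head=1 tail=2 count=1

Answer: 9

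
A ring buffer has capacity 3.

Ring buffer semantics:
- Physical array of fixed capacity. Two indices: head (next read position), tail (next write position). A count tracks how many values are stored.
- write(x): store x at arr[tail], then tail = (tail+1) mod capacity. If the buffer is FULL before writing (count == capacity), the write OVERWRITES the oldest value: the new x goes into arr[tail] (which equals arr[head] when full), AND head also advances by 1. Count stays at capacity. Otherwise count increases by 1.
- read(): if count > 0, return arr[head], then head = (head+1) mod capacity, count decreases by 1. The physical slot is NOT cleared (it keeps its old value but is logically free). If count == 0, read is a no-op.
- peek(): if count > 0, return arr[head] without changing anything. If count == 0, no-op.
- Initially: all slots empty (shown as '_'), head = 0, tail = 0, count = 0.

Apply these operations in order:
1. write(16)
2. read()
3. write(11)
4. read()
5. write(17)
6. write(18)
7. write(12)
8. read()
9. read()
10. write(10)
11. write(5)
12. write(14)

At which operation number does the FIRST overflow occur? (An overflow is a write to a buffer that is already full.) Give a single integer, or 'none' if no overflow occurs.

Answer: 12

Derivation:
After op 1 (write(16)): arr=[16 _ _] head=0 tail=1 count=1
After op 2 (read()): arr=[16 _ _] head=1 tail=1 count=0
After op 3 (write(11)): arr=[16 11 _] head=1 tail=2 count=1
After op 4 (read()): arr=[16 11 _] head=2 tail=2 count=0
After op 5 (write(17)): arr=[16 11 17] head=2 tail=0 count=1
After op 6 (write(18)): arr=[18 11 17] head=2 tail=1 count=2
After op 7 (write(12)): arr=[18 12 17] head=2 tail=2 count=3
After op 8 (read()): arr=[18 12 17] head=0 tail=2 count=2
After op 9 (read()): arr=[18 12 17] head=1 tail=2 count=1
After op 10 (write(10)): arr=[18 12 10] head=1 tail=0 count=2
After op 11 (write(5)): arr=[5 12 10] head=1 tail=1 count=3
After op 12 (write(14)): arr=[5 14 10] head=2 tail=2 count=3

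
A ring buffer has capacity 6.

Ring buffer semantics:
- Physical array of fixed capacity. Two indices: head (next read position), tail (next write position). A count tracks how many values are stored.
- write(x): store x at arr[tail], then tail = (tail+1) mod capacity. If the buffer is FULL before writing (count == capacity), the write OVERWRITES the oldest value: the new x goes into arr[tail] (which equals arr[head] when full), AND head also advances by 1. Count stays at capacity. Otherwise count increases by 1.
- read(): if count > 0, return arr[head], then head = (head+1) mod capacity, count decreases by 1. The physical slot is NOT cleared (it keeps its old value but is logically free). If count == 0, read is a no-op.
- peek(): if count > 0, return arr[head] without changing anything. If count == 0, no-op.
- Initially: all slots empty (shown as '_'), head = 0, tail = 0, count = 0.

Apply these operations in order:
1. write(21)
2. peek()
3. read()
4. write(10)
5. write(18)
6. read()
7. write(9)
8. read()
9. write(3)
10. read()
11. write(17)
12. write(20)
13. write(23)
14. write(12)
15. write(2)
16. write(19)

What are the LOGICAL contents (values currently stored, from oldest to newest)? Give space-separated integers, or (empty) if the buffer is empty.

Answer: 17 20 23 12 2 19

Derivation:
After op 1 (write(21)): arr=[21 _ _ _ _ _] head=0 tail=1 count=1
After op 2 (peek()): arr=[21 _ _ _ _ _] head=0 tail=1 count=1
After op 3 (read()): arr=[21 _ _ _ _ _] head=1 tail=1 count=0
After op 4 (write(10)): arr=[21 10 _ _ _ _] head=1 tail=2 count=1
After op 5 (write(18)): arr=[21 10 18 _ _ _] head=1 tail=3 count=2
After op 6 (read()): arr=[21 10 18 _ _ _] head=2 tail=3 count=1
After op 7 (write(9)): arr=[21 10 18 9 _ _] head=2 tail=4 count=2
After op 8 (read()): arr=[21 10 18 9 _ _] head=3 tail=4 count=1
After op 9 (write(3)): arr=[21 10 18 9 3 _] head=3 tail=5 count=2
After op 10 (read()): arr=[21 10 18 9 3 _] head=4 tail=5 count=1
After op 11 (write(17)): arr=[21 10 18 9 3 17] head=4 tail=0 count=2
After op 12 (write(20)): arr=[20 10 18 9 3 17] head=4 tail=1 count=3
After op 13 (write(23)): arr=[20 23 18 9 3 17] head=4 tail=2 count=4
After op 14 (write(12)): arr=[20 23 12 9 3 17] head=4 tail=3 count=5
After op 15 (write(2)): arr=[20 23 12 2 3 17] head=4 tail=4 count=6
After op 16 (write(19)): arr=[20 23 12 2 19 17] head=5 tail=5 count=6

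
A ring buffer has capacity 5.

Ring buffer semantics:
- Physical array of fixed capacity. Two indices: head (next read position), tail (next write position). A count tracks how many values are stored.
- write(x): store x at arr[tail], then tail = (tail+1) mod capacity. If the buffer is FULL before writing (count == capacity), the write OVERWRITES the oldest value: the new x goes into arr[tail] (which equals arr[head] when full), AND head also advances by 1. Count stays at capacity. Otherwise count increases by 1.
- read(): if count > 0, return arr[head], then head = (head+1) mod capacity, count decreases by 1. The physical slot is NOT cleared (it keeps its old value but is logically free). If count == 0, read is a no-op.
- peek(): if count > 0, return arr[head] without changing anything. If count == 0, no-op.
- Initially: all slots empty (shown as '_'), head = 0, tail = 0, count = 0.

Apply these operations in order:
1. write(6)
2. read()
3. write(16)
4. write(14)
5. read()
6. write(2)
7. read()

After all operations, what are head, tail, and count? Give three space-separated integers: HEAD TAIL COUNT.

Answer: 3 4 1

Derivation:
After op 1 (write(6)): arr=[6 _ _ _ _] head=0 tail=1 count=1
After op 2 (read()): arr=[6 _ _ _ _] head=1 tail=1 count=0
After op 3 (write(16)): arr=[6 16 _ _ _] head=1 tail=2 count=1
After op 4 (write(14)): arr=[6 16 14 _ _] head=1 tail=3 count=2
After op 5 (read()): arr=[6 16 14 _ _] head=2 tail=3 count=1
After op 6 (write(2)): arr=[6 16 14 2 _] head=2 tail=4 count=2
After op 7 (read()): arr=[6 16 14 2 _] head=3 tail=4 count=1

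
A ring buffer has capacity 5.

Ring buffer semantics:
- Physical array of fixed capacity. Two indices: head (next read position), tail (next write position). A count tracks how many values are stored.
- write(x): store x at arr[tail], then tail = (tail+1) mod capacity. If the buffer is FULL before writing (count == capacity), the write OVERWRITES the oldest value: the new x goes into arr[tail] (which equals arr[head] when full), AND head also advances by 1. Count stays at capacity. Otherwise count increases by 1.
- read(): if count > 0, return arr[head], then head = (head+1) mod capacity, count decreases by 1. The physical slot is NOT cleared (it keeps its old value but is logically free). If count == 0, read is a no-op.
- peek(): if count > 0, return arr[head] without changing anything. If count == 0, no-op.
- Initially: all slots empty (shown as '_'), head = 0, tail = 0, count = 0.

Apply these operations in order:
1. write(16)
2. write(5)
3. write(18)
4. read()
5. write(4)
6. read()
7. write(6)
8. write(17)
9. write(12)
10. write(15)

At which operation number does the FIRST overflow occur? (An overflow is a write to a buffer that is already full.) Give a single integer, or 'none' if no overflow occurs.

After op 1 (write(16)): arr=[16 _ _ _ _] head=0 tail=1 count=1
After op 2 (write(5)): arr=[16 5 _ _ _] head=0 tail=2 count=2
After op 3 (write(18)): arr=[16 5 18 _ _] head=0 tail=3 count=3
After op 4 (read()): arr=[16 5 18 _ _] head=1 tail=3 count=2
After op 5 (write(4)): arr=[16 5 18 4 _] head=1 tail=4 count=3
After op 6 (read()): arr=[16 5 18 4 _] head=2 tail=4 count=2
After op 7 (write(6)): arr=[16 5 18 4 6] head=2 tail=0 count=3
After op 8 (write(17)): arr=[17 5 18 4 6] head=2 tail=1 count=4
After op 9 (write(12)): arr=[17 12 18 4 6] head=2 tail=2 count=5
After op 10 (write(15)): arr=[17 12 15 4 6] head=3 tail=3 count=5

Answer: 10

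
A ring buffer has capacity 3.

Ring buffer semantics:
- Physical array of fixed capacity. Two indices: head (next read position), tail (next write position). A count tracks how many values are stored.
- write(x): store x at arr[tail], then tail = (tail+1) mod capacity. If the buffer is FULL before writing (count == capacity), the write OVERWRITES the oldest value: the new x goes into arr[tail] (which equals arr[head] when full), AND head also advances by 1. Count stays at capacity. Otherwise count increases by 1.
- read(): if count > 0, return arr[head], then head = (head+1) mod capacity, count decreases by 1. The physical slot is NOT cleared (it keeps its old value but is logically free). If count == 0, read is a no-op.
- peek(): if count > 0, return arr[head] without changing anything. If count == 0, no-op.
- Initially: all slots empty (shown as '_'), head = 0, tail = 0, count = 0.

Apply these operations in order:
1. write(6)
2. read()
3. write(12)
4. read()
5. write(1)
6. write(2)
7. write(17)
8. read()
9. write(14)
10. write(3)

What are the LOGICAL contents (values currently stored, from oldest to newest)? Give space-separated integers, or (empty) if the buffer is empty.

Answer: 17 14 3

Derivation:
After op 1 (write(6)): arr=[6 _ _] head=0 tail=1 count=1
After op 2 (read()): arr=[6 _ _] head=1 tail=1 count=0
After op 3 (write(12)): arr=[6 12 _] head=1 tail=2 count=1
After op 4 (read()): arr=[6 12 _] head=2 tail=2 count=0
After op 5 (write(1)): arr=[6 12 1] head=2 tail=0 count=1
After op 6 (write(2)): arr=[2 12 1] head=2 tail=1 count=2
After op 7 (write(17)): arr=[2 17 1] head=2 tail=2 count=3
After op 8 (read()): arr=[2 17 1] head=0 tail=2 count=2
After op 9 (write(14)): arr=[2 17 14] head=0 tail=0 count=3
After op 10 (write(3)): arr=[3 17 14] head=1 tail=1 count=3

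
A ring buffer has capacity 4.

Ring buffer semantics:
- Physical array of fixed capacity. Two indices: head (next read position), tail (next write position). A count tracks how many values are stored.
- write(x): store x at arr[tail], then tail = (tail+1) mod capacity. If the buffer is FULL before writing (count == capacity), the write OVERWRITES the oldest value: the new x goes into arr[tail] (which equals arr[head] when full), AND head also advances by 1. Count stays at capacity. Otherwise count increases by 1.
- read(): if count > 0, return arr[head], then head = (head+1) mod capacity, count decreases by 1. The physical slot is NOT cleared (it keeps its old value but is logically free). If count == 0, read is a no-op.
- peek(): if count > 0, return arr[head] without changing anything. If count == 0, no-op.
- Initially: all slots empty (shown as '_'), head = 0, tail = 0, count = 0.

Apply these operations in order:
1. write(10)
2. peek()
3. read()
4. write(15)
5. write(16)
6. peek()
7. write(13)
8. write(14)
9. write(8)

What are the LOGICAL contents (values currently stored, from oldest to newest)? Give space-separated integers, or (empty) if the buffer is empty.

After op 1 (write(10)): arr=[10 _ _ _] head=0 tail=1 count=1
After op 2 (peek()): arr=[10 _ _ _] head=0 tail=1 count=1
After op 3 (read()): arr=[10 _ _ _] head=1 tail=1 count=0
After op 4 (write(15)): arr=[10 15 _ _] head=1 tail=2 count=1
After op 5 (write(16)): arr=[10 15 16 _] head=1 tail=3 count=2
After op 6 (peek()): arr=[10 15 16 _] head=1 tail=3 count=2
After op 7 (write(13)): arr=[10 15 16 13] head=1 tail=0 count=3
After op 8 (write(14)): arr=[14 15 16 13] head=1 tail=1 count=4
After op 9 (write(8)): arr=[14 8 16 13] head=2 tail=2 count=4

Answer: 16 13 14 8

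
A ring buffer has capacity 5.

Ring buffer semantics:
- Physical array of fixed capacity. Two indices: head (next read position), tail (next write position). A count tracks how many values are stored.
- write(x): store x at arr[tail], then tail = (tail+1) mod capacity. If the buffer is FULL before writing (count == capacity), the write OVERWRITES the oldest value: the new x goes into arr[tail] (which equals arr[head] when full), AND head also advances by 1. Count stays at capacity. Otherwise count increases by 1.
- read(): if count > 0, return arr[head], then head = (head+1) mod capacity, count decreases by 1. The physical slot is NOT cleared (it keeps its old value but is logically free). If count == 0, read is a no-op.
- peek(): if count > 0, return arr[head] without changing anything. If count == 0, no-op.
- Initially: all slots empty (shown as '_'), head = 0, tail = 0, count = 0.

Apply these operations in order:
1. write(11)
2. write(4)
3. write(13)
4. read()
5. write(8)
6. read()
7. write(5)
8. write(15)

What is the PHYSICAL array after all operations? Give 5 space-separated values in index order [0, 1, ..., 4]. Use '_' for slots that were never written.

Answer: 15 4 13 8 5

Derivation:
After op 1 (write(11)): arr=[11 _ _ _ _] head=0 tail=1 count=1
After op 2 (write(4)): arr=[11 4 _ _ _] head=0 tail=2 count=2
After op 3 (write(13)): arr=[11 4 13 _ _] head=0 tail=3 count=3
After op 4 (read()): arr=[11 4 13 _ _] head=1 tail=3 count=2
After op 5 (write(8)): arr=[11 4 13 8 _] head=1 tail=4 count=3
After op 6 (read()): arr=[11 4 13 8 _] head=2 tail=4 count=2
After op 7 (write(5)): arr=[11 4 13 8 5] head=2 tail=0 count=3
After op 8 (write(15)): arr=[15 4 13 8 5] head=2 tail=1 count=4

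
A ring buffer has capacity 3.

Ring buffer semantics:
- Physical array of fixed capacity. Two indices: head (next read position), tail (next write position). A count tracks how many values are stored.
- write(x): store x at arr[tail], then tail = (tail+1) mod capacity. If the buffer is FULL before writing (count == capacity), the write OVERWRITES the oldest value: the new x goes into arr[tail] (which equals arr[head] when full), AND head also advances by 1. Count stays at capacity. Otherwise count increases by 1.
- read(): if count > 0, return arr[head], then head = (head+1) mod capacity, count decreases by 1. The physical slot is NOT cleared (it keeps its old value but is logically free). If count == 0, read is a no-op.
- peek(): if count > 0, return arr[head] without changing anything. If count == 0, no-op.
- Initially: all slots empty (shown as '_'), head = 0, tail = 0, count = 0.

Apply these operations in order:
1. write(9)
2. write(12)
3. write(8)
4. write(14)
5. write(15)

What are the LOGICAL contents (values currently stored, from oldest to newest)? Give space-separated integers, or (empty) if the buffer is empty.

After op 1 (write(9)): arr=[9 _ _] head=0 tail=1 count=1
After op 2 (write(12)): arr=[9 12 _] head=0 tail=2 count=2
After op 3 (write(8)): arr=[9 12 8] head=0 tail=0 count=3
After op 4 (write(14)): arr=[14 12 8] head=1 tail=1 count=3
After op 5 (write(15)): arr=[14 15 8] head=2 tail=2 count=3

Answer: 8 14 15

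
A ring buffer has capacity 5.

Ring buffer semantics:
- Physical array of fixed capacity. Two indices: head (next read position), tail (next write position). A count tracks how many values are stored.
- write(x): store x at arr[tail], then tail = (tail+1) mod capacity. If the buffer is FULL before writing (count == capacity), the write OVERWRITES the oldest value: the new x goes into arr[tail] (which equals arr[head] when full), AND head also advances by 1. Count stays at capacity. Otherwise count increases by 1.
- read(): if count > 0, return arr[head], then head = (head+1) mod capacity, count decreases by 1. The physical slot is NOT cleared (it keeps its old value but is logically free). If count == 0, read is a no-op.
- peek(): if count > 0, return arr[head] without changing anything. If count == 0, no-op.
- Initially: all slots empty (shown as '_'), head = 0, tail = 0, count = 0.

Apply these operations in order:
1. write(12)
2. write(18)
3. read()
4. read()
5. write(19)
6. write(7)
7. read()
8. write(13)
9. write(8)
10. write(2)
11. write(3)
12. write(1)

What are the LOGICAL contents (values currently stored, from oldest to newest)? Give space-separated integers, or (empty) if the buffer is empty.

Answer: 13 8 2 3 1

Derivation:
After op 1 (write(12)): arr=[12 _ _ _ _] head=0 tail=1 count=1
After op 2 (write(18)): arr=[12 18 _ _ _] head=0 tail=2 count=2
After op 3 (read()): arr=[12 18 _ _ _] head=1 tail=2 count=1
After op 4 (read()): arr=[12 18 _ _ _] head=2 tail=2 count=0
After op 5 (write(19)): arr=[12 18 19 _ _] head=2 tail=3 count=1
After op 6 (write(7)): arr=[12 18 19 7 _] head=2 tail=4 count=2
After op 7 (read()): arr=[12 18 19 7 _] head=3 tail=4 count=1
After op 8 (write(13)): arr=[12 18 19 7 13] head=3 tail=0 count=2
After op 9 (write(8)): arr=[8 18 19 7 13] head=3 tail=1 count=3
After op 10 (write(2)): arr=[8 2 19 7 13] head=3 tail=2 count=4
After op 11 (write(3)): arr=[8 2 3 7 13] head=3 tail=3 count=5
After op 12 (write(1)): arr=[8 2 3 1 13] head=4 tail=4 count=5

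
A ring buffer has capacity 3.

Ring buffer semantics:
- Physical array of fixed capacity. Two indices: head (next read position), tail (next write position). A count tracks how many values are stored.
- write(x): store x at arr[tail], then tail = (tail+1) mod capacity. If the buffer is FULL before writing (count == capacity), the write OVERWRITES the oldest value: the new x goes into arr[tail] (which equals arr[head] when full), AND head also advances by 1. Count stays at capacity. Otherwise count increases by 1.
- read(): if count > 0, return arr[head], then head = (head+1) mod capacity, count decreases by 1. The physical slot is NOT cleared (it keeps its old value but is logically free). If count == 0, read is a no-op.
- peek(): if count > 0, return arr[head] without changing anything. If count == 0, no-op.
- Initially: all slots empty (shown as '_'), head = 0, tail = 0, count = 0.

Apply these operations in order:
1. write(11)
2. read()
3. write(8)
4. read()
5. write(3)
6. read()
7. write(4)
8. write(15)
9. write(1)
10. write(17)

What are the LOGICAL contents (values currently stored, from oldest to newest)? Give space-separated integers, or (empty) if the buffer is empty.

Answer: 15 1 17

Derivation:
After op 1 (write(11)): arr=[11 _ _] head=0 tail=1 count=1
After op 2 (read()): arr=[11 _ _] head=1 tail=1 count=0
After op 3 (write(8)): arr=[11 8 _] head=1 tail=2 count=1
After op 4 (read()): arr=[11 8 _] head=2 tail=2 count=0
After op 5 (write(3)): arr=[11 8 3] head=2 tail=0 count=1
After op 6 (read()): arr=[11 8 3] head=0 tail=0 count=0
After op 7 (write(4)): arr=[4 8 3] head=0 tail=1 count=1
After op 8 (write(15)): arr=[4 15 3] head=0 tail=2 count=2
After op 9 (write(1)): arr=[4 15 1] head=0 tail=0 count=3
After op 10 (write(17)): arr=[17 15 1] head=1 tail=1 count=3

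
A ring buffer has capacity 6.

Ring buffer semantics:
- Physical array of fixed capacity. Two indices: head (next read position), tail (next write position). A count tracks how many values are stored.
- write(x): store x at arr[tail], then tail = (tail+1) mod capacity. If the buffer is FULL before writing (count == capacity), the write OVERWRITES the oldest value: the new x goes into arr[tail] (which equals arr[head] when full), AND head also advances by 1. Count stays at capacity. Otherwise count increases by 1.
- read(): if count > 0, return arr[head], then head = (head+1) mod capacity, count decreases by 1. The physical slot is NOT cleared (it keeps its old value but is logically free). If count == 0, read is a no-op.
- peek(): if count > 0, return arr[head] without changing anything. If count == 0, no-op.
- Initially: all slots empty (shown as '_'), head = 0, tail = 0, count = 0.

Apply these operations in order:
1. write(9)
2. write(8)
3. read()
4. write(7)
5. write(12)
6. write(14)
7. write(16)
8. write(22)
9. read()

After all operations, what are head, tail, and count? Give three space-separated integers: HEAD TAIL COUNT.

After op 1 (write(9)): arr=[9 _ _ _ _ _] head=0 tail=1 count=1
After op 2 (write(8)): arr=[9 8 _ _ _ _] head=0 tail=2 count=2
After op 3 (read()): arr=[9 8 _ _ _ _] head=1 tail=2 count=1
After op 4 (write(7)): arr=[9 8 7 _ _ _] head=1 tail=3 count=2
After op 5 (write(12)): arr=[9 8 7 12 _ _] head=1 tail=4 count=3
After op 6 (write(14)): arr=[9 8 7 12 14 _] head=1 tail=5 count=4
After op 7 (write(16)): arr=[9 8 7 12 14 16] head=1 tail=0 count=5
After op 8 (write(22)): arr=[22 8 7 12 14 16] head=1 tail=1 count=6
After op 9 (read()): arr=[22 8 7 12 14 16] head=2 tail=1 count=5

Answer: 2 1 5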